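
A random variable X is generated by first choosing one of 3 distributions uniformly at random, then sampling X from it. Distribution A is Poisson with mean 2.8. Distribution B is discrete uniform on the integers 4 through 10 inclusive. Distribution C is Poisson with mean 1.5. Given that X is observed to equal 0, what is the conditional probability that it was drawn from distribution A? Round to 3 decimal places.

0.214

Likelihoods P(X=0 | ·): A: 0.0608101; B: 0; C: 0.22313.
Posterior ∝ prior × likelihood. Numerator for A: 0.333333·0.0608101 = 0.02027.
Normalizing constant: 0.333333·0.0608101 + 0.333333·0 + 0.333333·0.22313 = 0.0946467.
P(A | observation) = 0.02027 / 0.0946467 = 0.214165.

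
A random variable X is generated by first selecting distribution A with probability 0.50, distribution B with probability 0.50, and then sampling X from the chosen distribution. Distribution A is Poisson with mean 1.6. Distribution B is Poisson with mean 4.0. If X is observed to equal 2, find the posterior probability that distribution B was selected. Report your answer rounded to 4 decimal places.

Likelihoods P(X=2 | ·): A: 0.258428; B: 0.146525.
Posterior ∝ prior × likelihood. Numerator for B: 0.5·0.146525 = 0.0732626.
Normalizing constant: 0.5·0.258428 + 0.5·0.146525 = 0.202476.
P(B | observation) = 0.0732626 / 0.202476 = 0.361833.

0.3618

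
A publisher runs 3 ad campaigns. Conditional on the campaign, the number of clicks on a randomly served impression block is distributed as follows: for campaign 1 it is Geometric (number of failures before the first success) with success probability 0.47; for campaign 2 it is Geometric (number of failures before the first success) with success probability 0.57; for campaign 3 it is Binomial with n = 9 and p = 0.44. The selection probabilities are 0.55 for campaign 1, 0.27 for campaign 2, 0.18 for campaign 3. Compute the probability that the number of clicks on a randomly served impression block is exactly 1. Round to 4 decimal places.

0.2101

Conditional on each campaign, P(X = 1): 1: 0.2491; 2: 0.2451; 3: 0.0383001.
By total probability, P(X = 1) = 0.55·0.2491 + 0.27·0.2451 + 0.18·0.0383001 = 0.210076.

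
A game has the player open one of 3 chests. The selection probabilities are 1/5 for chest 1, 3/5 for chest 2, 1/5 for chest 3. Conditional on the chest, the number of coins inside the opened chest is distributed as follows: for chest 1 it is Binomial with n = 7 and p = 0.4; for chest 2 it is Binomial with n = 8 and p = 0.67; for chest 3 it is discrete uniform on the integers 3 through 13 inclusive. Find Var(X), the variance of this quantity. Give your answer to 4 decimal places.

6.1017

Per component, 1: μ=2.8, E[X²]=9.52; 2: μ=5.36, E[X²]=30.4984; 3: μ=8, E[X²]=74.
E[X] = 0.2·2.8 + 0.6·5.36 + 0.2·8 = 5.376.
E[X²] = 0.2·9.52 + 0.6·30.4984 + 0.2·74 = 35.003.
Var(X) = E[X²] − (E[X])² = 35.003 − 28.9014 = 6.10166.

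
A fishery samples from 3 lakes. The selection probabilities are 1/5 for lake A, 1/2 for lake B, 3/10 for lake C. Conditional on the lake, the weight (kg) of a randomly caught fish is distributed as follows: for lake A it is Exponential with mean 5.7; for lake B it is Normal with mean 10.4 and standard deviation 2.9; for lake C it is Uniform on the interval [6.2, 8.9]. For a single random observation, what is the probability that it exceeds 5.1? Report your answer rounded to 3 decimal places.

Conditional on each lake, P(X > 5.1): A: 0.408715; B: 0.966194; C: 1.
By total probability, P(X > 5.1) = 0.2·0.408715 + 0.5·0.966194 + 0.3·1 = 0.86484.

0.865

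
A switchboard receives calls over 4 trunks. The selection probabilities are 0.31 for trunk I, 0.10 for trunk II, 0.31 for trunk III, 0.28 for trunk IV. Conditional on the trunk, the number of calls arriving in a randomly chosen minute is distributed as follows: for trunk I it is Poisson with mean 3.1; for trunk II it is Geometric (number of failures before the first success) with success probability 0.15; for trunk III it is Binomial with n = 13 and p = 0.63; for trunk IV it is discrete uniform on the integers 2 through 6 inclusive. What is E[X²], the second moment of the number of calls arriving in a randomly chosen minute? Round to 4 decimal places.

For each component E[X²] = Var + (mean)², giving I: 12.71; II: 69.8889; III: 70.1064; IV: 18.
Overall E[X²] = 0.31·12.71 + 0.1·69.8889 + 0.31·70.1064 + 0.28·18 = 37.702.

37.7020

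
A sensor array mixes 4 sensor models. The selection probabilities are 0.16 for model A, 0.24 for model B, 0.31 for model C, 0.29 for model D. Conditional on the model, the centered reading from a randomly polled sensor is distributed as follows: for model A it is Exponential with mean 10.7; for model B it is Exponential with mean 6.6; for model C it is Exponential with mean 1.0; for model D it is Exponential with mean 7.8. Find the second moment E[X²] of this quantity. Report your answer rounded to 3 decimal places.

For each component E[X²] = Var + (mean)², giving A: 228.98; B: 87.12; C: 2; D: 121.68.
Overall E[X²] = 0.16·228.98 + 0.24·87.12 + 0.31·2 + 0.29·121.68 = 93.4528.

93.453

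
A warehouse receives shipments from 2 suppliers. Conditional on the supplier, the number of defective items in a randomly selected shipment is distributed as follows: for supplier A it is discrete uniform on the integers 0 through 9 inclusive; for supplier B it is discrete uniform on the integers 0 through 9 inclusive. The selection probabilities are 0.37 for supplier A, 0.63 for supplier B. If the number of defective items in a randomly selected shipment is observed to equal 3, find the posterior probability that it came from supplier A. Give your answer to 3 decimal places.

Likelihoods P(X=3 | ·): A: 0.1; B: 0.1.
Posterior ∝ prior × likelihood. Numerator for A: 0.37·0.1 = 0.037.
Normalizing constant: 0.37·0.1 + 0.63·0.1 = 0.1.
P(A | observation) = 0.037 / 0.1 = 0.37.

0.370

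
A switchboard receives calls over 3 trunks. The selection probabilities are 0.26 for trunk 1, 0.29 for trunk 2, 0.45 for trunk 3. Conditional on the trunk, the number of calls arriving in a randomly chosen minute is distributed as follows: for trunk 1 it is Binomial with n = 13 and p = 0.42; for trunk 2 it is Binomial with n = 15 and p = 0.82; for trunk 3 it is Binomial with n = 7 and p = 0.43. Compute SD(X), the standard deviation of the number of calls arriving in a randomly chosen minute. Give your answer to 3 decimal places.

4.211

Per component, 1: μ=5.46, E[X²]=32.9784; 2: μ=12.3, E[X²]=153.504; 3: μ=3.01, E[X²]=10.7758.
E[X] = 0.26·5.46 + 0.29·12.3 + 0.45·3.01 = 6.3411.
E[X²] = 0.26·32.9784 + 0.29·153.504 + 0.45·10.7758 = 57.9397.
Var(X) = E[X²] − (E[X])² = 57.9397 − 40.2095 = 17.7301.
SD(X) = √17.7301 = 4.21071.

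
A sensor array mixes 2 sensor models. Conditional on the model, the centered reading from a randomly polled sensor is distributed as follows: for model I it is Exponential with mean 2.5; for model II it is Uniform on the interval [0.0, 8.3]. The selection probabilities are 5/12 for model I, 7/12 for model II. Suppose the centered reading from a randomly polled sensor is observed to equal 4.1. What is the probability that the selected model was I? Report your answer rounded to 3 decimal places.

Likelihoods f(4.1 | ·): I: 0.077592; II: 0.120482.
Posterior ∝ prior × likelihood. Numerator for I: 0.416667·0.077592 = 0.03233.
Normalizing constant: 0.416667·0.077592 + 0.583333·0.120482 = 0.102611.
P(I | observation) = 0.03233 / 0.102611 = 0.315073.

0.315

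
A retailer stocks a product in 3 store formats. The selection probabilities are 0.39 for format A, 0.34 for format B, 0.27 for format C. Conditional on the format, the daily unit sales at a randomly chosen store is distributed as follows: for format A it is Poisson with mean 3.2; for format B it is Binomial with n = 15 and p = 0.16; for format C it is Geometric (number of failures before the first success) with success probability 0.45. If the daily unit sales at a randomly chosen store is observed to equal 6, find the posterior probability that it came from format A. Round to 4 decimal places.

0.7181

Likelihoods P(X=6 | ·): A: 0.060789; B: 0.0174839; C: 0.0124563.
Posterior ∝ prior × likelihood. Numerator for A: 0.39·0.060789 = 0.0237077.
Normalizing constant: 0.39·0.060789 + 0.34·0.0174839 + 0.27·0.0124563 = 0.0330154.
P(A | observation) = 0.0237077 / 0.0330154 = 0.71808.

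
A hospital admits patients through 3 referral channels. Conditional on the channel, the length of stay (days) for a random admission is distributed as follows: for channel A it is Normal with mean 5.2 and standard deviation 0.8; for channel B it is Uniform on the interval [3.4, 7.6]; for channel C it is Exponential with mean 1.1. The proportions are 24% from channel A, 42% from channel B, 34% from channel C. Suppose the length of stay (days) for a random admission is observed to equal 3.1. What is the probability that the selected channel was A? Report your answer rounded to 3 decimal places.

Likelihoods f(3.1 | ·): A: 0.0159052; B: 0; C: 0.0542858.
Posterior ∝ prior × likelihood. Numerator for A: 0.24·0.0159052 = 0.00381725.
Normalizing constant: 0.24·0.0159052 + 0.42·0 + 0.34·0.0542858 = 0.0222744.
P(A | observation) = 0.00381725 / 0.0222744 = 0.171374.

0.171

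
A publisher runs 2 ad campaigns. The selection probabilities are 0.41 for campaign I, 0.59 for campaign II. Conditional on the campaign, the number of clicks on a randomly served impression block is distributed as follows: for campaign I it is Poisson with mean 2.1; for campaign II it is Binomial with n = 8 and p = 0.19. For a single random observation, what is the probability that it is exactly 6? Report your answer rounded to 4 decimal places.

Conditional on each campaign, P(X = 6): I: 0.014587; II: 0.00086427.
By total probability, P(X = 6) = 0.41·0.014587 + 0.59·0.00086427 = 0.00649057.

0.0065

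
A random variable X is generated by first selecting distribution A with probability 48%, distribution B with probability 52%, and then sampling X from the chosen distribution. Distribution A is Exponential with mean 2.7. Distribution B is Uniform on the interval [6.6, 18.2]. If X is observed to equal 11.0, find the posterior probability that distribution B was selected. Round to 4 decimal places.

Likelihoods f(11.0 | ·): A: 0.00629924; B: 0.0862069.
Posterior ∝ prior × likelihood. Numerator for B: 0.52·0.0862069 = 0.0448276.
Normalizing constant: 0.48·0.00629924 + 0.52·0.0862069 = 0.0478512.
P(B | observation) = 0.0448276 / 0.0478512 = 0.936812.

0.9368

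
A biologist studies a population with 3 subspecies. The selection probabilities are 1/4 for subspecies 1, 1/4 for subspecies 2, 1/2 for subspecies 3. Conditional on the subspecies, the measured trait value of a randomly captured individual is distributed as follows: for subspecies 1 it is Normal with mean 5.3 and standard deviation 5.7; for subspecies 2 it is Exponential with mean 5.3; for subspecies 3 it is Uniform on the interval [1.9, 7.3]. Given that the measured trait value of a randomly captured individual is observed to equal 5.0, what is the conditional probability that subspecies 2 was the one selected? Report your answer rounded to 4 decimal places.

0.1430

Likelihoods f(5.0 | ·): 1: 0.069893; 2: 0.0734535; 3: 0.185185.
Posterior ∝ prior × likelihood. Numerator for 2: 0.25·0.0734535 = 0.0183634.
Normalizing constant: 0.25·0.069893 + 0.25·0.0734535 + 0.5·0.185185 = 0.128429.
P(2 | observation) = 0.0183634 / 0.128429 = 0.142984.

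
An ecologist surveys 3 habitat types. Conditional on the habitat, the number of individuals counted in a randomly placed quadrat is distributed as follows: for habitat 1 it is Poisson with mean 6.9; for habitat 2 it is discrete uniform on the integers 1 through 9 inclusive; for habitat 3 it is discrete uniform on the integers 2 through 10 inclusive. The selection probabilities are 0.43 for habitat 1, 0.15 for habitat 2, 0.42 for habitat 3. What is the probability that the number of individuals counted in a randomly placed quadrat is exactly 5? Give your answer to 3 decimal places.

Conditional on each habitat, P(X = 5): 1: 0.131351; 2: 0.111111; 3: 0.111111.
By total probability, P(X = 5) = 0.43·0.131351 + 0.15·0.111111 + 0.42·0.111111 = 0.119814.

0.120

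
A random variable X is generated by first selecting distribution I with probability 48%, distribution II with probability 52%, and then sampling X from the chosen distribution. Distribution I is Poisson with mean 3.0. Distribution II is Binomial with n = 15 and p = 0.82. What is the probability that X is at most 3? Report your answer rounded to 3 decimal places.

Conditional on each component, P(X ≤ 3): I: 0.647232; II: 3.05386e-07.
By total probability, P(X ≤ 3) = 0.48·0.647232 + 0.52·3.05386e-07 = 0.310671.

0.311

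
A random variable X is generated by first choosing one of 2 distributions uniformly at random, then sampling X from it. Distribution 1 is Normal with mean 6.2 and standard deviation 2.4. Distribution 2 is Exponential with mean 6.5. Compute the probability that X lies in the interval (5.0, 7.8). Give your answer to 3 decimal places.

0.301

Conditional on each component, P(5.0 < X < 7.8): 1: 0.43897; 2: 0.162175.
By total probability, P(5.0 < X < 7.8) = 0.5·0.43897 + 0.5·0.162175 = 0.300573.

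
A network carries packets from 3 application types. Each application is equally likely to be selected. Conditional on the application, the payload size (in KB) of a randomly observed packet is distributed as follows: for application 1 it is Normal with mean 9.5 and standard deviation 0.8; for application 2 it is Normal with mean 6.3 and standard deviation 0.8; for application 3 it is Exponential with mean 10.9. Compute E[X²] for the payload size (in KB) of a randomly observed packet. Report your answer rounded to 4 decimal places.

For each component E[X²] = Var + (mean)², giving 1: 90.89; 2: 40.33; 3: 237.62.
Overall E[X²] = 0.333333·90.89 + 0.333333·40.33 + 0.333333·237.62 = 122.947.

122.9467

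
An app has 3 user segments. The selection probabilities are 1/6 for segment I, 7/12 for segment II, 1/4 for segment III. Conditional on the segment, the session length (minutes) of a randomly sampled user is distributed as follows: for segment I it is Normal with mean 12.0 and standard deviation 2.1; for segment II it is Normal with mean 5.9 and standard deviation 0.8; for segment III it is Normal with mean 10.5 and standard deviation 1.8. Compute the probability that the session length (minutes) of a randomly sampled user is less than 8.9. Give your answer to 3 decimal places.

Conditional on each segment, P(X < 8.9): I: 0.0699464; II: 0.999912; III: 0.187031.
By total probability, P(X < 8.9) = 0.166667·0.0699464 + 0.583333·0.999912 + 0.25·0.187031 = 0.641697.

0.642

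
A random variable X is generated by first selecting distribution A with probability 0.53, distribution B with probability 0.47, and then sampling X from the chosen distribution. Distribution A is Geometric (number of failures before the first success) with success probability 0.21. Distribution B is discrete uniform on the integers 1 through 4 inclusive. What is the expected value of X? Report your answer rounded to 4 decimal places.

Component means — A: 3.7619; B: 2.5.
E[X] = 0.53·3.7619 + 0.47·2.5 = 3.16881.

3.1688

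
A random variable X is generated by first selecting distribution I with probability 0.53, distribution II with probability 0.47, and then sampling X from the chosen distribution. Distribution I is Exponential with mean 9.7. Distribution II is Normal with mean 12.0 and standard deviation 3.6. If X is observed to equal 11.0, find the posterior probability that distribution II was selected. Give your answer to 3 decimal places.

0.740

Likelihoods f(11.0 | ·): I: 0.0331688; II: 0.106623.
Posterior ∝ prior × likelihood. Numerator for II: 0.47·0.106623 = 0.050113.
Normalizing constant: 0.53·0.0331688 + 0.47·0.106623 = 0.0676924.
P(II | observation) = 0.050113 / 0.0676924 = 0.740304.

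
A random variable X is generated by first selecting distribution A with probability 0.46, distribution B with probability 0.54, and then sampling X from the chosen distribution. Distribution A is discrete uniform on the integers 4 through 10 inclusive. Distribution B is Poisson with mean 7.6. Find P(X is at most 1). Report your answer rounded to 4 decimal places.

Conditional on each component, P(X ≤ 1): A: 0; B: 0.00430388.
By total probability, P(X ≤ 1) = 0.46·0 + 0.54·0.00430388 = 0.0023241.

0.0023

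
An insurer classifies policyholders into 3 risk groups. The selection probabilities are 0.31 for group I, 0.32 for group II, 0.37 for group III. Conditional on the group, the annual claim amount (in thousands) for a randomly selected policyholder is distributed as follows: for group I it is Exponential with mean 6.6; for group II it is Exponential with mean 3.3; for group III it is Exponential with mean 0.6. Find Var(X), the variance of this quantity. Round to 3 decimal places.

23.194

Per component, I: μ=6.6, E[X²]=87.12; II: μ=3.3, E[X²]=21.78; III: μ=0.6, E[X²]=0.72.
E[X] = 0.31·6.6 + 0.32·3.3 + 0.37·0.6 = 3.324.
E[X²] = 0.31·87.12 + 0.32·21.78 + 0.37·0.72 = 34.2432.
Var(X) = E[X²] − (E[X])² = 34.2432 − 11.049 = 23.1942.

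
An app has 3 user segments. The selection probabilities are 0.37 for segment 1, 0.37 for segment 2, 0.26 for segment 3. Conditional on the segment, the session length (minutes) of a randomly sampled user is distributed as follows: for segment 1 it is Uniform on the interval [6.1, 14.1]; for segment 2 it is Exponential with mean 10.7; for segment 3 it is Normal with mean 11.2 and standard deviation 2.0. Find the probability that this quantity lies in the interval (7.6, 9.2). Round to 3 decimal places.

0.131

Conditional on each segment, P(7.6 < X < 9.2): 1: 0.2; 2: 0.0682652; 3: 0.122725.
By total probability, P(7.6 < X < 9.2) = 0.37·0.2 + 0.37·0.0682652 + 0.26·0.122725 = 0.131167.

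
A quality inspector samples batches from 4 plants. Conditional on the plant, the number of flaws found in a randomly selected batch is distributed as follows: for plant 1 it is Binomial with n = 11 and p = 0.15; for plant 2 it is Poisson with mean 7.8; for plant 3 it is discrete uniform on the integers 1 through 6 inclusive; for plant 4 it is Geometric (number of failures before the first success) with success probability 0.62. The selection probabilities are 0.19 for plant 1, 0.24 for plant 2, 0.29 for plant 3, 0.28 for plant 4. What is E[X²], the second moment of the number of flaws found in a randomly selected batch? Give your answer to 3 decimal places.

For each component E[X²] = Var + (mean)², giving 1: 4.125; 2: 68.64; 3: 15.1667; 4: 1.3642.
Overall E[X²] = 0.19·4.125 + 0.24·68.64 + 0.29·15.1667 + 0.28·1.3642 = 22.0377.

22.038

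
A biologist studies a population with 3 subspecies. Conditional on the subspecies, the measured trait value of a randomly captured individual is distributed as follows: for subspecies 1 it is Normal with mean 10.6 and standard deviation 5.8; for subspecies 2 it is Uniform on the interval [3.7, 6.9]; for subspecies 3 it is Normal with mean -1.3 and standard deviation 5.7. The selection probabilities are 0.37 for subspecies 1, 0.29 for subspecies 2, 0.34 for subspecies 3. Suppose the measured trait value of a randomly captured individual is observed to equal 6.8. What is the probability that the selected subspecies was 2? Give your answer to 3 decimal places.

0.756

Likelihoods f(6.8 | ·): 1: 0.0554972; 2: 0.3125; 3: 0.0254994.
Posterior ∝ prior × likelihood. Numerator for 2: 0.29·0.3125 = 0.090625.
Normalizing constant: 0.37·0.0554972 + 0.29·0.3125 + 0.34·0.0254994 = 0.119829.
P(2 | observation) = 0.090625 / 0.119829 = 0.756287.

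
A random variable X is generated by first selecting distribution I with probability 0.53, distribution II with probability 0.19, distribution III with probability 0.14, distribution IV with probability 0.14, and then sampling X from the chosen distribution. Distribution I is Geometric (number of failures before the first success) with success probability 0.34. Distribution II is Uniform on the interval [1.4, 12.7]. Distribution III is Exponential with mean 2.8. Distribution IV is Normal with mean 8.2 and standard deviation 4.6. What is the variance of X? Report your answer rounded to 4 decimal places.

Per component, I: μ=1.94118, E[X²]=9.47751; II: μ=7.05, E[X²]=60.3433; III: μ=2.8, E[X²]=15.68; IV: μ=8.2, E[X²]=88.4.
E[X] = 0.53·1.94118 + 0.19·7.05 + 0.14·2.8 + 0.14·8.2 = 3.90832.
E[X²] = 0.53·9.47751 + 0.19·60.3433 + 0.14·15.68 + 0.14·88.4 = 31.0595.
Var(X) = E[X²] − (E[X])² = 31.0595 − 15.275 = 15.7845.

15.7845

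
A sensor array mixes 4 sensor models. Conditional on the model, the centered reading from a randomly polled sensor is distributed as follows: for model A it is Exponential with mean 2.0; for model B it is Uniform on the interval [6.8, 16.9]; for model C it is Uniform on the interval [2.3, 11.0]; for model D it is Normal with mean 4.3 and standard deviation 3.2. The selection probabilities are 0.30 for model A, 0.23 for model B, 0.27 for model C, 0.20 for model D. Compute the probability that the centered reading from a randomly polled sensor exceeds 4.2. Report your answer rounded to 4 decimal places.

Conditional on each model, P(X > 4.2): A: 0.122456; B: 1; C: 0.781609; D: 0.512465.
By total probability, P(X > 4.2) = 0.3·0.122456 + 0.23·1 + 0.27·0.781609 + 0.2·0.512465 = 0.580264.

0.5803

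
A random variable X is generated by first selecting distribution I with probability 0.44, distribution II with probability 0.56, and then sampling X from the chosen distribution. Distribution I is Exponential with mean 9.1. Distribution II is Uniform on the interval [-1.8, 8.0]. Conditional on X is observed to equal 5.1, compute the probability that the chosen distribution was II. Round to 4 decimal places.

0.6743

Likelihoods f(5.1 | ·): I: 0.0627426; II: 0.102041.
Posterior ∝ prior × likelihood. Numerator for II: 0.56·0.102041 = 0.0571429.
Normalizing constant: 0.44·0.0627426 + 0.56·0.102041 = 0.0847496.
P(II | observation) = 0.0571429 / 0.0847496 = 0.674255.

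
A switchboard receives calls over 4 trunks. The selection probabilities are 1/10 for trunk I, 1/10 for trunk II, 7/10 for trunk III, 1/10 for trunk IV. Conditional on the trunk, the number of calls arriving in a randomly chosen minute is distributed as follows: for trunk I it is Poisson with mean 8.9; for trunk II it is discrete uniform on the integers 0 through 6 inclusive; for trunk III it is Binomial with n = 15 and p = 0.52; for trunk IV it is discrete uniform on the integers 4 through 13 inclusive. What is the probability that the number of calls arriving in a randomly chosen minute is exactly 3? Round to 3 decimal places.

0.023

Conditional on each trunk, P(X = 3): I: 0.016025; II: 0.142857; III: 0.0095701; IV: 0.
By total probability, P(X = 3) = 0.1·0.016025 + 0.1·0.142857 + 0.7·0.0095701 + 0.1·0 = 0.0225873.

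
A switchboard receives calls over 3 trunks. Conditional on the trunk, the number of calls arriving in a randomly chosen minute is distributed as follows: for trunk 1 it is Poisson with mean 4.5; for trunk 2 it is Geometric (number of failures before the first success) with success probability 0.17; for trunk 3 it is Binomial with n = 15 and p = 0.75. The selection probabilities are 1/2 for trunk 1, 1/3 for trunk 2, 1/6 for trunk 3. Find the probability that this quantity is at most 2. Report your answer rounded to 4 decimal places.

Conditional on each trunk, P(X ≤ 2): 1: 0.173578; 2: 0.428213; 3: 9.22941e-07.
By total probability, P(X ≤ 2) = 0.5·0.173578 + 0.333333·0.428213 + 0.166667·9.22941e-07 = 0.229527.

0.2295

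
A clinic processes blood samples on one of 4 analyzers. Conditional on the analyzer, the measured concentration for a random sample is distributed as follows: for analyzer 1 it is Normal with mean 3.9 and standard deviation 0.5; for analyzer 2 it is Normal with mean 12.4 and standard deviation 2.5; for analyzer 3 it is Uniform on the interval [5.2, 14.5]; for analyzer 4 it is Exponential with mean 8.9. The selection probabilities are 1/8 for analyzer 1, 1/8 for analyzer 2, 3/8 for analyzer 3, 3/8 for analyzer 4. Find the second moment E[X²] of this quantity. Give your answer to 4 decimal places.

For each component E[X²] = Var + (mean)², giving 1: 15.46; 2: 160.01; 3: 104.23; 4: 158.42.
Overall E[X²] = 0.125·15.46 + 0.125·160.01 + 0.375·104.23 + 0.375·158.42 = 120.427.

120.4275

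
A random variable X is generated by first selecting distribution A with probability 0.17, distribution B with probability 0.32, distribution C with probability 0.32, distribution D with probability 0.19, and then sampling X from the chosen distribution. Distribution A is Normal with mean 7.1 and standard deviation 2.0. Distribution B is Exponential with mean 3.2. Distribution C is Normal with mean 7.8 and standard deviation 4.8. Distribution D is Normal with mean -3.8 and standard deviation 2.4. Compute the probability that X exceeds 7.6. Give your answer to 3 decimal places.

0.263

Conditional on each component, P(X > 7.6): A: 0.401294; B: 0.0930145; C: 0.516618; D: 1.01708e-06.
By total probability, P(X > 7.6) = 0.17·0.401294 + 0.32·0.0930145 + 0.32·0.516618 + 0.19·1.01708e-06 = 0.263302.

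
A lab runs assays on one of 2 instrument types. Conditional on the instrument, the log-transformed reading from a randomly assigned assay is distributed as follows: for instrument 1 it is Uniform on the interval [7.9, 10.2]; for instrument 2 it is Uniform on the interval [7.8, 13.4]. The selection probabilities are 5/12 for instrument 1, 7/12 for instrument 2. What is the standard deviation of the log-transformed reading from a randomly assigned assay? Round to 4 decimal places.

Per component, 1: μ=9.05, E[X²]=82.3433; 2: μ=10.6, E[X²]=114.973.
E[X] = 0.416667·9.05 + 0.583333·10.6 = 9.95417.
E[X²] = 0.416667·82.3433 + 0.583333·114.973 = 101.377.
Var(X) = E[X²] − (E[X])² = 101.377 − 99.0854 = 2.29207.
SD(X) = √2.29207 = 1.51396.

1.5140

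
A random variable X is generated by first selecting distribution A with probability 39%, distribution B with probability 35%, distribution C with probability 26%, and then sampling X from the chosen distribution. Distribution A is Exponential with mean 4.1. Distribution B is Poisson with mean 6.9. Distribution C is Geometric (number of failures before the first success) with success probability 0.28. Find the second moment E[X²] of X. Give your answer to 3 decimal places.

For each component E[X²] = Var + (mean)², giving A: 33.62; B: 54.51; C: 15.7959.
Overall E[X²] = 0.39·33.62 + 0.35·54.51 + 0.26·15.7959 = 36.2972.

36.297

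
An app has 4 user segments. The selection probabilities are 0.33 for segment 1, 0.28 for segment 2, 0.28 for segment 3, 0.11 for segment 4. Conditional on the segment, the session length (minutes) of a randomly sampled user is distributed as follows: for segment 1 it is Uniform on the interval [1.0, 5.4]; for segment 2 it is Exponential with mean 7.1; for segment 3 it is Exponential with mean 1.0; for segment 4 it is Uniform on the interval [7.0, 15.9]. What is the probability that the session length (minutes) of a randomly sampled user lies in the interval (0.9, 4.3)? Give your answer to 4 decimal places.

Conditional on each segment, P(0.9 < X < 4.3): 1: 0.75; 2: 0.335216; 3: 0.393001; 4: 0.
By total probability, P(0.9 < X < 4.3) = 0.33·0.75 + 0.28·0.335216 + 0.28·0.393001 + 0.11·0 = 0.451401.

0.4514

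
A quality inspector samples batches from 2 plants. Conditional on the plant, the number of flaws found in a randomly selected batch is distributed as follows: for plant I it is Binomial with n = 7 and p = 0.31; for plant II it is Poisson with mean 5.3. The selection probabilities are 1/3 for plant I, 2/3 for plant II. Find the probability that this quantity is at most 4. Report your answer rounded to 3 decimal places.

Conditional on each plant, P(X ≤ 4): I: 0.966815; II: 0.389518.
By total probability, P(X ≤ 4) = 0.333333·0.966815 + 0.666667·0.389518 = 0.58195.

0.582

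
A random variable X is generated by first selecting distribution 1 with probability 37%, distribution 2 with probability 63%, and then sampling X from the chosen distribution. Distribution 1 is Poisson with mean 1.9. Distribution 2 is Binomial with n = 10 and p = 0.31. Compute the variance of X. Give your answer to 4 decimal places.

Per component, 1: μ=1.9, E[X²]=5.51; 2: μ=3.1, E[X²]=11.749.
E[X] = 0.37·1.9 + 0.63·3.1 = 2.656.
E[X²] = 0.37·5.51 + 0.63·11.749 = 9.44057.
Var(X) = E[X²] − (E[X])² = 9.44057 − 7.05434 = 2.38623.

2.3862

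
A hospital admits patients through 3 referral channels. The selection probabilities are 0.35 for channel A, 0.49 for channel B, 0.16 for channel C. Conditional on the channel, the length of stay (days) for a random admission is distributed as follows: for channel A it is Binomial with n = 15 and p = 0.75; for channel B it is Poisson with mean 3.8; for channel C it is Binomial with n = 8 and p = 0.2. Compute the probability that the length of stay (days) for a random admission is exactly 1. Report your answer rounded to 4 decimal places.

Conditional on each channel, P(X = 1): A: 4.19095e-08; B: 0.0850089; C: 0.335544.
By total probability, P(X = 1) = 0.35·4.19095e-08 + 0.49·0.0850089 + 0.16·0.335544 = 0.0953415.

0.0953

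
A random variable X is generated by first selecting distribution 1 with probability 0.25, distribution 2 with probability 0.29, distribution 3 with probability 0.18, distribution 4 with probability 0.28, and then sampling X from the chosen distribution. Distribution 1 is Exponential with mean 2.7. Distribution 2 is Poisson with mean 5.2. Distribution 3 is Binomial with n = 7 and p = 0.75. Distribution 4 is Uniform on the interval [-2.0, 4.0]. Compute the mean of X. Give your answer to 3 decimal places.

3.408

Component means — 1: 2.7; 2: 5.2; 3: 5.25; 4: 1.
E[X] = 0.25·2.7 + 0.29·5.2 + 0.18·5.25 + 0.28·1 = 3.408.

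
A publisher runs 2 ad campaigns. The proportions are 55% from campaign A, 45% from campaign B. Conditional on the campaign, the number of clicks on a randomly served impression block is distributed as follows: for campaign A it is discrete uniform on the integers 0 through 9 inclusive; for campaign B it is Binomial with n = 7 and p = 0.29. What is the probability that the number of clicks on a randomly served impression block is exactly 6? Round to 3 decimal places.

Conditional on each campaign, P(X = 6): A: 0.1; B: 0.00295627.
By total probability, P(X = 6) = 0.55·0.1 + 0.45·0.00295627 = 0.0563303.

0.056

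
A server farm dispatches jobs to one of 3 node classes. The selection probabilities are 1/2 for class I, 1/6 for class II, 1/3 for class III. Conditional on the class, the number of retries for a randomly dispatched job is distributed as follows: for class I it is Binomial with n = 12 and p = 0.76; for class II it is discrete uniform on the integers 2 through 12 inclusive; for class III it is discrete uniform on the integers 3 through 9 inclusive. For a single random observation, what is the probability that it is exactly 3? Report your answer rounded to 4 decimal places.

0.0629

Conditional on each class, P(X = 3): I: 0.000255132; II: 0.0909091; III: 0.142857.
By total probability, P(X = 3) = 0.5·0.000255132 + 0.166667·0.0909091 + 0.333333·0.142857 = 0.0628981.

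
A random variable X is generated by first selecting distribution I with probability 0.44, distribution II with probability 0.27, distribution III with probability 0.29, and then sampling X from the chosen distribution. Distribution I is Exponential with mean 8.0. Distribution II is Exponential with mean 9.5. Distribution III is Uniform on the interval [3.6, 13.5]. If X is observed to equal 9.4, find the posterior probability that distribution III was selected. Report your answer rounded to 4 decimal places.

Likelihoods f(9.4 | ·): I: 0.0386024; II: 0.0391339; III: 0.10101.
Posterior ∝ prior × likelihood. Numerator for III: 0.29·0.10101 = 0.0292929.
Normalizing constant: 0.44·0.0386024 + 0.27·0.0391339 + 0.29·0.10101 = 0.0568441.
P(III | observation) = 0.0292929 / 0.0568441 = 0.51532.

0.5153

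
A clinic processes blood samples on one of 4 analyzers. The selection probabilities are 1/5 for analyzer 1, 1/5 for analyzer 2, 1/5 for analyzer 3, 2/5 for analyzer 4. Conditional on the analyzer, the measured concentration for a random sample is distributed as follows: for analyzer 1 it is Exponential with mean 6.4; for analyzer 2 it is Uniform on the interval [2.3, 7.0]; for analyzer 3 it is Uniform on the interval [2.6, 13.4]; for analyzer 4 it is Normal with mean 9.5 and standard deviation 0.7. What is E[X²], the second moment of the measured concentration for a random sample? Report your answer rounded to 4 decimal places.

72.1167

For each component E[X²] = Var + (mean)², giving 1: 81.92; 2: 23.4633; 3: 73.72; 4: 90.74.
Overall E[X²] = 0.2·81.92 + 0.2·23.4633 + 0.2·73.72 + 0.4·90.74 = 72.1167.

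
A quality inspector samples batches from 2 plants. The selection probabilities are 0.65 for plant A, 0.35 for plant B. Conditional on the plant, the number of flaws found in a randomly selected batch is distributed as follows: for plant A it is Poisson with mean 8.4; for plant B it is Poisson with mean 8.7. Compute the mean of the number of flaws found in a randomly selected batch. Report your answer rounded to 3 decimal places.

8.505

Component means — A: 8.4; B: 8.7.
E[X] = 0.65·8.4 + 0.35·8.7 = 8.505.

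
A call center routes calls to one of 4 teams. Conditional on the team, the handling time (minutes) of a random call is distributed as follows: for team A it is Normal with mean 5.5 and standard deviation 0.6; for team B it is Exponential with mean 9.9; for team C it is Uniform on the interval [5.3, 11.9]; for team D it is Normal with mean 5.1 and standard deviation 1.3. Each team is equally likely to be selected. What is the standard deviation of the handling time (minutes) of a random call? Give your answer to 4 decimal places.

5.4822

Per component, A: μ=5.5, E[X²]=30.61; B: μ=9.9, E[X²]=196.02; C: μ=8.6, E[X²]=77.59; D: μ=5.1, E[X²]=27.7.
E[X] = 0.25·5.5 + 0.25·9.9 + 0.25·8.6 + 0.25·5.1 = 7.275.
E[X²] = 0.25·30.61 + 0.25·196.02 + 0.25·77.59 + 0.25·27.7 = 82.98.
Var(X) = E[X²] − (E[X])² = 82.98 − 52.9256 = 30.0544.
SD(X) = √30.0544 = 5.48219.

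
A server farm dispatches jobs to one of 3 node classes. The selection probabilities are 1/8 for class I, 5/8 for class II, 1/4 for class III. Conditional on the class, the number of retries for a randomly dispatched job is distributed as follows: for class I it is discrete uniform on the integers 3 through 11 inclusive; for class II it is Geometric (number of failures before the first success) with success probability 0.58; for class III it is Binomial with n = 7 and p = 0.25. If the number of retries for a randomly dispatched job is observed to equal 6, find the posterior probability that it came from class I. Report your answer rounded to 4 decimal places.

0.8574

Likelihoods P(X=6 | ·): I: 0.111111; II: 0.00318364; III: 0.00128174.
Posterior ∝ prior × likelihood. Numerator for I: 0.125·0.111111 = 0.0138889.
Normalizing constant: 0.125·0.111111 + 0.625·0.00318364 + 0.25·0.00128174 = 0.0161991.
P(I | observation) = 0.0138889 / 0.0161991 = 0.857387.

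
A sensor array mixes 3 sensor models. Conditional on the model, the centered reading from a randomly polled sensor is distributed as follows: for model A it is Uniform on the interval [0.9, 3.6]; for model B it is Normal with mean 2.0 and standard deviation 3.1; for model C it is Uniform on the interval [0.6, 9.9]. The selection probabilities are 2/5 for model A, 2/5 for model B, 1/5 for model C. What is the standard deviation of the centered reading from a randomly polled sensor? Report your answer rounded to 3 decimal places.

Per component, A: μ=2.25, E[X²]=5.67; B: μ=2, E[X²]=13.61; C: μ=5.25, E[X²]=34.77.
E[X] = 0.4·2.25 + 0.4·2 + 0.2·5.25 = 2.75.
E[X²] = 0.4·5.67 + 0.4·13.61 + 0.2·34.77 = 14.666.
Var(X) = E[X²] − (E[X])² = 14.666 − 7.5625 = 7.1035.
SD(X) = √7.1035 = 2.66524.

2.665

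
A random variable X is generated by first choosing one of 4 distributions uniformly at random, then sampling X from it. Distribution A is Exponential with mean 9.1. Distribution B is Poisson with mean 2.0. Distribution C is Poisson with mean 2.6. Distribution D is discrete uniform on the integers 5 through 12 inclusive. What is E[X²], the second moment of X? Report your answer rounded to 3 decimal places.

64.620

For each component E[X²] = Var + (mean)², giving A: 165.62; B: 6; C: 9.36; D: 77.5.
Overall E[X²] = 0.25·165.62 + 0.25·6 + 0.25·9.36 + 0.25·77.5 = 64.62.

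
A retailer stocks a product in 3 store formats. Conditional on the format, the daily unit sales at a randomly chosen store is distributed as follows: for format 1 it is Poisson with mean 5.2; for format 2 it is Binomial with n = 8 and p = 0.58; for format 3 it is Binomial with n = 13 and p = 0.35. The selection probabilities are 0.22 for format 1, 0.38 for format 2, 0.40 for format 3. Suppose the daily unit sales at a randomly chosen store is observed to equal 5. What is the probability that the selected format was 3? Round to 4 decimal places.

0.3777

Likelihoods P(X=5 | ·): 1: 0.174785; 2: 0.272318; 3: 0.21539.
Posterior ∝ prior × likelihood. Numerator for 3: 0.4·0.21539 = 0.086156.
Normalizing constant: 0.22·0.174785 + 0.38·0.272318 + 0.4·0.21539 = 0.228089.
P(3 | observation) = 0.086156 / 0.228089 = 0.377729.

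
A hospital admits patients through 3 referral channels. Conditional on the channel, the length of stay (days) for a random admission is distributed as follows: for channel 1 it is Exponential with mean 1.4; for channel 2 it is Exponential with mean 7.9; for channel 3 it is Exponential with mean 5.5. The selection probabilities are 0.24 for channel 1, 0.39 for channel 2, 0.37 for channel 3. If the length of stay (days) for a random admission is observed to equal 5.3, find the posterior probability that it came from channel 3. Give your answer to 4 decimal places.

0.4684

Likelihoods f(5.3 | ·): 1: 0.016209; 2: 0.0647159; 3: 0.0693642.
Posterior ∝ prior × likelihood. Numerator for 3: 0.37·0.0693642 = 0.0256648.
Normalizing constant: 0.24·0.016209 + 0.39·0.0647159 + 0.37·0.0693642 = 0.0547941.
P(3 | observation) = 0.0256648 / 0.0547941 = 0.468385.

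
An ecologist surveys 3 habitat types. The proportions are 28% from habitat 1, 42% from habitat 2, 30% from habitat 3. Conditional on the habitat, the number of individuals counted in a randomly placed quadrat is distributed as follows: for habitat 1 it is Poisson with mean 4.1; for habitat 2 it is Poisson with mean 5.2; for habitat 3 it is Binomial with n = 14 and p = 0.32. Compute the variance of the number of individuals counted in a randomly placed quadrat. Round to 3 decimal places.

Per component, 1: μ=4.1, E[X²]=20.91; 2: μ=5.2, E[X²]=32.24; 3: μ=4.48, E[X²]=23.1168.
E[X] = 0.28·4.1 + 0.42·5.2 + 0.3·4.48 = 4.676.
E[X²] = 0.28·20.91 + 0.42·32.24 + 0.3·23.1168 = 26.3306.
Var(X) = E[X²] − (E[X])² = 26.3306 − 21.865 = 4.46566.

4.466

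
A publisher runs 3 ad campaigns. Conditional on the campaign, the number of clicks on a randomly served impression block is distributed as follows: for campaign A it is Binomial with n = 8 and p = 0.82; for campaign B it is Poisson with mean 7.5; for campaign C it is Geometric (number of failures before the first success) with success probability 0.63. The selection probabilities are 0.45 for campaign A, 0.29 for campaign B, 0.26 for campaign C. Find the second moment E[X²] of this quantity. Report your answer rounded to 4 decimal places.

38.7160

For each component E[X²] = Var + (mean)², giving A: 44.2144; B: 63.75; C: 1.27715.
Overall E[X²] = 0.45·44.2144 + 0.29·63.75 + 0.26·1.27715 = 38.716.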